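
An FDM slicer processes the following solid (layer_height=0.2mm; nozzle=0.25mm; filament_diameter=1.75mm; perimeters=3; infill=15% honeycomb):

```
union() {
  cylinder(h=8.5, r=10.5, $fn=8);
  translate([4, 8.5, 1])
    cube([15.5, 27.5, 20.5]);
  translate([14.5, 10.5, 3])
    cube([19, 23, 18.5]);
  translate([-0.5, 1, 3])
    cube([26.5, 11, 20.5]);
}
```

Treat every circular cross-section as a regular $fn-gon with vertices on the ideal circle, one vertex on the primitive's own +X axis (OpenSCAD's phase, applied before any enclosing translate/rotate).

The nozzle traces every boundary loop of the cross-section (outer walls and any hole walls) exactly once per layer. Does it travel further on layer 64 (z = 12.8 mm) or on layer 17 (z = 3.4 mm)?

Layer 64 (z = 12.8): the cylinder is absent (z outside [0, 8.5]); the cube at (4, 8.5) is present — its section is the full 15.5×27.5 rectangle (perimeter 86.00 mm); the cube at (14.5, 10.5) (footprint 19×23) is included at this height (perimeter 84.00 mm); the cube at (-0.5, 1) (footprint 26.5×11) is included at this height (perimeter 75.00 mm); Merging all regions: the regions partially overlap (shared area 179.00 mm²), so the edge portions inside another operand are dropped and the merged outline is re-measured after clipping — boundary = 138.00 mm. So its perimeter = 138.00 mm. Layer 17 (z = 3.4): the r=10.5 cylinder gives a regular 8-gon of circumradius 10.5 (constant along its height) (perimeter = 2·8·10.500·sin(180°/8) = 64.29 mm); the cube at (4, 8.5) is present — its section is the full 15.5×27.5 rectangle (perimeter 86.00 mm); the cube at (14.5, 10.5) is present — its section is the full 19×23 rectangle (perimeter 84.00 mm); the 26.5×11 cube at (-0.5, 1) contributes its full rectangle (perimeter 75.00 mm); Combining (union): the regions partially overlap (shared area 251.36 mm²), so the edge portions inside another operand are dropped and the merged outline is re-measured after clipping — boundary = 166.88 mm. So its perimeter = 166.88 mm. Layer 17 is larger (166.88 vs 138.00 mm).

layer 17 (z = 3.4 mm)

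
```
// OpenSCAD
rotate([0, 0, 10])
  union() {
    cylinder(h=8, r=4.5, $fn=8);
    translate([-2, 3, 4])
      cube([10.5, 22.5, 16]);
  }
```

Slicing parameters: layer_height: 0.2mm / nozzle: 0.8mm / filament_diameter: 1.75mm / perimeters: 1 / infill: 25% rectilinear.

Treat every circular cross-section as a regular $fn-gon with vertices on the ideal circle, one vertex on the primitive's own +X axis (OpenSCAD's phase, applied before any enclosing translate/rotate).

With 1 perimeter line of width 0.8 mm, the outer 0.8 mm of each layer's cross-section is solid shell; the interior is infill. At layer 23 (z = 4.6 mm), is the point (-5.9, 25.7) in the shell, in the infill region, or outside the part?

At z = 4.6 mm: the r=4.5 cylinder contributes a regular 8-gon of circumradius 4.5; the 10.5×22.5 cube at (-2, 3) contributes its full rectangle; Combining (union): the regions partially overlap (shared area 4.85 mm²), so overlapping operands fuse into one piece — 1 connected region; (whole slice rotated 10° about Z — lengths, areas and connectivity unchanged). Overall, the cross-section is a single solid region. Undo the 10° rotation: the query point maps to (-1.348, 26.334) in the un-rotated model frame. The nearest boundary edge runs (-2.00, 25.50)→(8.50, 25.50); distance from the point to it = 0.83 mm. The point is not inside any of the regions above, so it lies outside the cross-section (0.83 mm from the nearest boundary).

outside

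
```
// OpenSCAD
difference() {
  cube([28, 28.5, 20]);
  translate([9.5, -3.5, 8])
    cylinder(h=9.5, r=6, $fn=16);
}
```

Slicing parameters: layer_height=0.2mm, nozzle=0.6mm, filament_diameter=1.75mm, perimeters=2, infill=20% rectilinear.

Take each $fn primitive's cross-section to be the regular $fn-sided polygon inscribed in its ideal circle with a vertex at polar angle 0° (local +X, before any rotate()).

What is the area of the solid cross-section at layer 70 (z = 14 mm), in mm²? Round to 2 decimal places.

At z = 14 mm: the cube is present — its section is the full 28×28.5 rectangle (area 798.00 mm²); the cylinder at (9.5, -3.5): section is a regular 16-gon, circumradius r=6 (area = (16/2)·6.000²·sin(360°/16) = 110.21 mm²); Taking the first minus the rest: starting from the 28×28.5 cube (798.00 mm²), the r=6 cylinder at (9.5, -3.5) partially overlaps it — only the 16.22 mm² overlap (of its 110.21 mm²) is removed, clipping the outline — area = 781.78 mm². Overall, the cross-section is a single solid region. Net area = 781.78 mm².

781.78 mm²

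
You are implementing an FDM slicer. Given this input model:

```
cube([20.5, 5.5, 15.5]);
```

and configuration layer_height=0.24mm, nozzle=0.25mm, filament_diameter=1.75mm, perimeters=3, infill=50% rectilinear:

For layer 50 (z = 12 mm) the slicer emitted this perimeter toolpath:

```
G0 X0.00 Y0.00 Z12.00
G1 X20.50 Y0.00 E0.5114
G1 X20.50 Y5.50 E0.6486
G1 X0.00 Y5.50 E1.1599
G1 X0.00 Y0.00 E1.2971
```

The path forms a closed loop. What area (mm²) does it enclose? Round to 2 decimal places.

112.75 mm²

Apply the shoelace formula to the sequence of (X, Y) vertices; enclosed area = 112.75 mm².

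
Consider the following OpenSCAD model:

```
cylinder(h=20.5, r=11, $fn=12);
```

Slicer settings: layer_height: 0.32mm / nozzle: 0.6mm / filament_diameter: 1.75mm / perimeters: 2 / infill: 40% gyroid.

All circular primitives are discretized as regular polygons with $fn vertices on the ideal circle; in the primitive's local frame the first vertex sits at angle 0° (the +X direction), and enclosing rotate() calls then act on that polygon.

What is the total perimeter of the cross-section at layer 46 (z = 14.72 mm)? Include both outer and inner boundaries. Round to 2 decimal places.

At z = 14.72 mm: the cylinder: section is a regular 12-gon, circumradius r=11 (perimeter = 2·12·11.000·sin(180°/12) = 68.33 mm). Overall, the cross-section is a single solid region. Total boundary length (outer) = 68.33 mm.

68.33 mm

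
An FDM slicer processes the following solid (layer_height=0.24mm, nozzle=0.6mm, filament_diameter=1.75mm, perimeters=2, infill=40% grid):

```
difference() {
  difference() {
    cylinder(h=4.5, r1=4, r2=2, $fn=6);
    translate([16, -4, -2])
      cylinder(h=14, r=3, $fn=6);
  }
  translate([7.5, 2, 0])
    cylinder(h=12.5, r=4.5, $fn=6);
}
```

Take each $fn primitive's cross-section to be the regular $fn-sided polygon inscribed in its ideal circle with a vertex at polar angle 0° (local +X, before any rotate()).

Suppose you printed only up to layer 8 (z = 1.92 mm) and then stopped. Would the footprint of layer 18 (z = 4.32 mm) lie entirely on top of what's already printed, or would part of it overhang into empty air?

entirely on top

Compare the two slices. At z = 1.92: the cone: at t=0.427 of its height the radius interpolates to r₁+(r₂−r₁)t = 3.147, giving a regular 6-gon of that circumradius (area = (6/2)·3.147²·sin(360°/6) = 25.72 mm²); the cylinder at (16, -4): section is a regular 6-gon, circumradius r=3 (area = (6/2)·3.000²·sin(360°/6) = 23.38 mm²); Taking the first minus the rest: starting from the cone (25.72 mm²), the r=3 cylinder at (16, -4) misses the remaining region (no effect) — area = 25.72 mm²; the r=4.5 cylinder at (7.5, 2) contributes a regular 6-gon of circumradius 4.5 (area = (6/2)·4.500²·sin(360°/6) = 52.61 mm²); After the difference (first − rest): starting from that combined region (25.72 mm²), the r=4.5 cylinder at (7.5, 2) misses the remaining region (no effect) — area = 25.72 mm². At z = 4.32: the cone contributes a regular 6-gon of circumradius 2.080 (interpolated between r1=4 and r2=2 at t=0.960) (area = (6/2)·2.080²·sin(360°/6) = 11.24 mm²); the r=3 cylinder at (16, -4) contributes a regular 6-gon of circumradius 3 (area = (6/2)·3.000²·sin(360°/6) = 23.38 mm²); After the difference (first − rest): starting from the cone (11.24 mm²), the r=3 cylinder at (16, -4) misses the remaining region (no effect) — area = 11.24 mm²; the r=4.5 cylinder at (7.5, 2) contributes a regular 6-gon of circumradius 4.5 (area = (6/2)·4.500²·sin(360°/6) = 52.61 mm²); Subtracting the remaining from the first: starting from that combined region (11.24 mm²), the r=4.5 cylinder at (7.5, 2) misses the remaining region (no effect) — area = 11.24 mm². Checking containment: the cross-section at z = 4.32 is a subset of the cross-section at z = 1.92.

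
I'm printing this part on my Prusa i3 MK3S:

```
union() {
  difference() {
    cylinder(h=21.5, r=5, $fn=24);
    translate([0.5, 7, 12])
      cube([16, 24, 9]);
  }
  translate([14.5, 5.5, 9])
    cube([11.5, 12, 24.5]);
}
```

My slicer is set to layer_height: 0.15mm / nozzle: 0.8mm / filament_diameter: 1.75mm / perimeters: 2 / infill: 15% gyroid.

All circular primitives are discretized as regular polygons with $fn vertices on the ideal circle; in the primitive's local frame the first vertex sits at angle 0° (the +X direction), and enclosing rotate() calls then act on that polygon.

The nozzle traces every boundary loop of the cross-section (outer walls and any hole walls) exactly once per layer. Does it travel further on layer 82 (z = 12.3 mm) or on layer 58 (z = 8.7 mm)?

layer 82 (z = 12.3 mm)

Layer 82 (z = 12.3): the r=5 cylinder gives a regular 24-gon of circumradius 5 (constant along its height) (perimeter = 2·24·5.000·sin(180°/24) = 31.33 mm); the cube at (0.5, 7) (footprint 16×24) is included at this height (perimeter 80.00 mm); Taking the first minus the rest: starting from the r=5 cylinder, the 16×24 cube at (0.5, 7) misses the remaining region (no effect) — boundary = 31.33 mm; the 11.5×12 cube at (14.5, 5.5) contributes its full rectangle (perimeter 47.00 mm); Combining (union): the 2 present regions are separate (no shared area or edge), so areas and boundary lengths simply add and each stays a separate island — boundary = 78.33 mm. So its perimeter = 78.33 mm. Layer 58 (z = 8.7): the cylinder: section is a regular 24-gon, circumradius r=5 (perimeter = 2·24·5.000·sin(180°/24) = 31.33 mm); the cube at (0.5, 7) is absent (z outside [12, 21]); Subtracting the remaining from the first: none of the subtracted shapes is present at this height, so the r=5 cylinder is unchanged — boundary = 31.33 mm; the cube at (14.5, 5.5) is not intersected at this z (z outside [9, 33.5]); Taking the union: only the result so far is present, so the union is just that shape — boundary = 31.33 mm. So its perimeter = 31.33 mm. Layer 82 is larger (78.33 vs 31.33 mm).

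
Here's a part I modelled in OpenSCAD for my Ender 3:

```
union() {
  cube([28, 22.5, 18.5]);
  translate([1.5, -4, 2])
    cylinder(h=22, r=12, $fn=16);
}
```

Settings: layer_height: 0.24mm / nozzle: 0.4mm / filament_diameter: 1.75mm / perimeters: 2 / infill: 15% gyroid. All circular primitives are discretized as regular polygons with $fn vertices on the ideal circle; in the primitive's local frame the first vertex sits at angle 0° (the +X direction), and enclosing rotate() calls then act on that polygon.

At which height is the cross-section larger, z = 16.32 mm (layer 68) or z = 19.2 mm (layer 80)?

layer 68 (z = 16.32 mm)

Layer 68 (z = 16.32): the cube is present — its section is the full 28×22.5 rectangle (area 630.00 mm²); the cylinder at (1.5, -4): section is a regular 16-gon, circumradius r=12 (area = (16/2)·12.000²·sin(360°/16) = 440.85 mm²); Taking the union: the regions partially overlap — summed areas 1070.85 mm² minus the doubly-counted overlap 75.58 mm² gives 995.27 mm² — area = 995.27 mm². So its area = 995.27 mm². Layer 80 (z = 19.2): the cube is absent (z outside [0, 18.5]); the cylinder at (1.5, -4): section is a regular 16-gon, circumradius r=12 (area = (16/2)·12.000²·sin(360°/16) = 440.85 mm²); Combining (union): only the r=12 cylinder at (1.5, -4) is present, so the union is just that shape — area = 440.85 mm². So its area = 440.85 mm². Layer 68 is larger (995.27 vs 440.85 mm²).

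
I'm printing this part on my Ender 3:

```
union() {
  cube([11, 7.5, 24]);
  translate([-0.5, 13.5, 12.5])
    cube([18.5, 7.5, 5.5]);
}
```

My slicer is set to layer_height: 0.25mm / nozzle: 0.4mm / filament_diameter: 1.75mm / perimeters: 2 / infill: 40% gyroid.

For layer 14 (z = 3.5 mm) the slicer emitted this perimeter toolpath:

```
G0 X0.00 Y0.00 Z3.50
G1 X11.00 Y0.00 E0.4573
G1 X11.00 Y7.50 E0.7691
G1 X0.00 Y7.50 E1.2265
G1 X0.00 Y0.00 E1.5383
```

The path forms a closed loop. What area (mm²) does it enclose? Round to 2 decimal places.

Apply the shoelace formula to the sequence of (X, Y) vertices; enclosed area = 82.50 mm².

82.50 mm²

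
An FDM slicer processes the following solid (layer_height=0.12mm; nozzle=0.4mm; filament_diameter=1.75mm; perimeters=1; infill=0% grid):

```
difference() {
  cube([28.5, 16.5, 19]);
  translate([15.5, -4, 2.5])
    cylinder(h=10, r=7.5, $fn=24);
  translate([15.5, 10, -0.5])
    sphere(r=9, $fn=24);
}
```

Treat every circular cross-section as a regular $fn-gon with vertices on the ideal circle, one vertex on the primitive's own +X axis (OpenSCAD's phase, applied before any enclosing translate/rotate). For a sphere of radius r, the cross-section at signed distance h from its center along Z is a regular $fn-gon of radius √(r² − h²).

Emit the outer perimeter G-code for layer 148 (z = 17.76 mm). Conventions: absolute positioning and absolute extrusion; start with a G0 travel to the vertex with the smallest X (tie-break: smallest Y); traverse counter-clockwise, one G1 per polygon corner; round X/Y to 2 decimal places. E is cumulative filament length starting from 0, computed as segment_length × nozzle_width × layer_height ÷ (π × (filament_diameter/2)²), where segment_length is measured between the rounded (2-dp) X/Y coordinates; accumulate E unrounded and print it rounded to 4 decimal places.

G0 X0.00 Y0.00 Z17.76
G1 X28.50 Y0.00 E0.5687
G1 X28.50 Y16.50 E0.8980
G1 X0.00 Y16.50 E1.4668
G1 X0.00 Y0.00 E1.7960

At z = 17.76 mm: the cube (footprint 28.5×16.5) is included at this height; the cylinder at (15.5, -4) does not reach this height (z outside [2.5, 12.5]); the sphere at (15.5, 10) is absent (|z−center|=18.260 > r=9); After the difference (first − rest): none of the subtracted shapes is present at this height, so the 28.5×16.5 cube is unchanged — 1 connected region. The outline is a single polygon with 4 vertices. Extrusion per mm of travel: 0.4 × 0.12 / (π × 0.875²) = 0.019956. Accumulating E over each segment gives final E = 1.7960.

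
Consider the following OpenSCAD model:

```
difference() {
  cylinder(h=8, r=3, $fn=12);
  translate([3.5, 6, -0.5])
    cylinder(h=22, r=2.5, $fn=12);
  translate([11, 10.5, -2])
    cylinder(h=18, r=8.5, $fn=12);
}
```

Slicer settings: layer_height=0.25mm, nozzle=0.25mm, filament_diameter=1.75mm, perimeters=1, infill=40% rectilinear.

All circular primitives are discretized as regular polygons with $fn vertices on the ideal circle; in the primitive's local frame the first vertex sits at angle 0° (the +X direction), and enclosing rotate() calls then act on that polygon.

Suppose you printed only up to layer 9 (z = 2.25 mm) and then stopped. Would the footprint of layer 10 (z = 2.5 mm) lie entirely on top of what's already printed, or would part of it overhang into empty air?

entirely on top

Compare the two slices. At z = 2.25: the r=3 cylinder gives a regular 12-gon of circumradius 3 (constant along its height) (area = (12/2)·3.000²·sin(360°/12) = 27.00 mm²); the cylinder at (3.5, 6): section is a regular 12-gon, circumradius r=2.5 (area = (12/2)·2.500²·sin(360°/12) = 18.75 mm²); the cylinder at (11, 10.5): section is a regular 12-gon, circumradius r=8.5 (area = (12/2)·8.500²·sin(360°/12) = 216.75 mm²); After the difference (first − rest): starting from the r=3 cylinder (27.00 mm²), the r=2.5 cylinder at (3.5, 6) misses the remaining region (no effect); the r=8.5 cylinder at (11, 10.5) misses the remaining region (no effect) — area = 27.00 mm². At z = 2.5: the r=3 cylinder contributes a regular 12-gon of circumradius 3 (area = (12/2)·3.000²·sin(360°/12) = 27.00 mm²); the r=2.5 cylinder at (3.5, 6) contributes a regular 12-gon of circumradius 2.5 (area = (12/2)·2.500²·sin(360°/12) = 18.75 mm²); the r=8.5 cylinder at (11, 10.5) contributes a regular 12-gon of circumradius 8.5 (area = (12/2)·8.500²·sin(360°/12) = 216.75 mm²); Subtracting the remaining from the first: starting from the r=3 cylinder (27.00 mm²), the r=2.5 cylinder at (3.5, 6) misses the remaining region (no effect); the r=8.5 cylinder at (11, 10.5) misses the remaining region (no effect) — area = 27.00 mm². Checking containment: the cross-section at z = 2.5 is a subset of the cross-section at z = 2.25.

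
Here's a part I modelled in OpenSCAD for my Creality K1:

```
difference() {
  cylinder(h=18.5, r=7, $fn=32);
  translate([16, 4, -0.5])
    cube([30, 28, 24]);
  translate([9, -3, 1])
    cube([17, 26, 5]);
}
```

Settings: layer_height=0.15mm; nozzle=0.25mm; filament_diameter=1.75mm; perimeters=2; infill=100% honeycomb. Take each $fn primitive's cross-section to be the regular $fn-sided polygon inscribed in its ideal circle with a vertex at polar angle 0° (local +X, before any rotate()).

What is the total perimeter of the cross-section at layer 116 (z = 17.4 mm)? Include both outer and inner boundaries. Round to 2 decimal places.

43.91 mm

At z = 17.4 mm: the r=7 cylinder contributes a regular 32-gon of circumradius 7 (perimeter = 2·32·7.000·sin(180°/32) = 43.91 mm); the 30×28 cube at (16, 4) contributes its full rectangle (perimeter 116.00 mm); the cube at (9, -3) is not intersected at this z (z outside [1, 6]); Taking the first minus the rest: starting from the r=7 cylinder, the 30×28 cube at (16, 4) misses the remaining region (no effect) — boundary = 43.91 mm. Overall, the cross-section is a single solid region. Total boundary length (outer) = 43.91 mm.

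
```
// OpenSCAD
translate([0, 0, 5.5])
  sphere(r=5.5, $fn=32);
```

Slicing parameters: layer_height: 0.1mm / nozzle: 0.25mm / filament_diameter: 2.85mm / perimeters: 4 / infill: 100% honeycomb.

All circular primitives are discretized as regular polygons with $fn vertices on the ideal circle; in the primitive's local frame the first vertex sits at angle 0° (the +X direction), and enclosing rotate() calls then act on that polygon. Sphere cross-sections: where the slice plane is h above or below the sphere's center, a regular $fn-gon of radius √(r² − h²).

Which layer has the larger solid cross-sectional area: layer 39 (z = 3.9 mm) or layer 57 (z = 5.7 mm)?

Layer 39 (z = 3.9): the r=5.5 sphere contributes a regular 32-gon of circumradius √(5.5²−1.6²) = 5.262 (area = (32/2)·5.262²·sin(360°/32) = 86.43 mm²). So its area = 86.43 mm². Layer 57 (z = 5.7): the sphere: section is a regular 32-gon, circumradius = √(r²−h²) = √(5.5²−0.2²) = 5.496 (area = (32/2)·5.496²·sin(360°/32) = 94.30 mm²). So its area = 94.30 mm². Layer 57 is larger (94.30 vs 86.43 mm²).

layer 57 (z = 5.7 mm)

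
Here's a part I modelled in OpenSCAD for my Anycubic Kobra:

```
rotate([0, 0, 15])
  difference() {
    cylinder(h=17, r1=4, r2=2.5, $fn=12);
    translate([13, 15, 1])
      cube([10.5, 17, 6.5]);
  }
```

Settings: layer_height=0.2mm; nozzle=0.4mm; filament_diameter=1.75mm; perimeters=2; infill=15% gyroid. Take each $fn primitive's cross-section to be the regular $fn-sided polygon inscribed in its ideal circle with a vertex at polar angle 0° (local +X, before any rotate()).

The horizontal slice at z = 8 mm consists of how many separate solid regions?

1

At z = 8 mm: the cone: at t=0.471 of its height the radius interpolates to r₁+(r₂−r₁)t = 3.294, giving a regular 12-gon of that circumradius; the cube at (13, 15) is not intersected at this z (z outside [1, 7.5]); After the difference (first − rest): none of the subtracted shapes is present at this height, so the cone is unchanged — 1 connected region; (rotated 15° about Z; rotation is an isometry so areas/perimeters/island counts are preserved). The result has 1 disconnected region.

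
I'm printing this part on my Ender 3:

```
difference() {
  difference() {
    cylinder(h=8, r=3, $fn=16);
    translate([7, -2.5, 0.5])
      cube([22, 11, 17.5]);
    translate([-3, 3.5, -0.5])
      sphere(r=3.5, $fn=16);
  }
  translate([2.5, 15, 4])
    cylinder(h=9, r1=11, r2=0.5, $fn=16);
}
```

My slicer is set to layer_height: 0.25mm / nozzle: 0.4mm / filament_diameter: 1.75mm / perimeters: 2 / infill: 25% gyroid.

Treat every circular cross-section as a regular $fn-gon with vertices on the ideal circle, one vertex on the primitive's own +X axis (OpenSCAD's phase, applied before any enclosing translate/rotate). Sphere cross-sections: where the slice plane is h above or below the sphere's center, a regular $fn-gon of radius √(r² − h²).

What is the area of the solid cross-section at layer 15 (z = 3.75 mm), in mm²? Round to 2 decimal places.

At z = 3.75 mm: the cylinder: section is a regular 16-gon, circumradius r=3 (area = (16/2)·3.000²·sin(360°/16) = 27.55 mm²); the cube at (7, -2.5) (footprint 22×11) is included at this height (area 242.00 mm²); the sphere at (-3, 3.5) does not reach this height (|z−center|=4.250 > r=3.5); Taking the first minus the rest: starting from the r=3 cylinder (27.55 mm²), the 22×11 cube at (7, -2.5) misses the remaining region (no effect) — area = 27.55 mm²; the cone at (2.5, 15) is not intersected at this z (z outside [4, 13]); Taking the first minus the rest: none of the subtracted shapes is present at this height, so that combined region is unchanged — area = 27.55 mm². Overall, the cross-section is a single solid region. Net area = 27.55 mm².

27.55 mm²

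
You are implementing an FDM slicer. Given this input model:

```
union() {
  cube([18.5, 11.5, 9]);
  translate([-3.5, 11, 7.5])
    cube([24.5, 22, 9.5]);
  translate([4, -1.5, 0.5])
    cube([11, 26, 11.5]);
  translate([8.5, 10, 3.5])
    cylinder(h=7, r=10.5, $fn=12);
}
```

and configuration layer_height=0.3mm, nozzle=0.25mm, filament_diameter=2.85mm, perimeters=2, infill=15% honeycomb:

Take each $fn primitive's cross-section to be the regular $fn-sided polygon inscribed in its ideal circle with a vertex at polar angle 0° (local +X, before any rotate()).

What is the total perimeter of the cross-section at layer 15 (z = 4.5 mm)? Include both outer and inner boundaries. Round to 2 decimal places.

At z = 4.5 mm: the 18.5×11.5 cube contributes its full rectangle (perimeter 60.00 mm); the cube at (-3.5, 11) is not intersected at this z (z outside [7.5, 17]); the cube at (4, -1.5) (footprint 11×26) is included at this height (perimeter 74.00 mm); the r=10.5 cylinder at (8.5, 10) contributes a regular 12-gon of circumradius 10.5 (perimeter = 2·12·10.500·sin(180°/12) = 65.22 mm); Taking the union: the regions partially overlap (shared area 402.23 mm²), so the edge portions inside another operand are dropped and the merged outline is re-measured after clipping — boundary = 85.61 mm. Overall, the cross-section is a single solid region. Total boundary length (outer) = 85.61 mm.

85.61 mm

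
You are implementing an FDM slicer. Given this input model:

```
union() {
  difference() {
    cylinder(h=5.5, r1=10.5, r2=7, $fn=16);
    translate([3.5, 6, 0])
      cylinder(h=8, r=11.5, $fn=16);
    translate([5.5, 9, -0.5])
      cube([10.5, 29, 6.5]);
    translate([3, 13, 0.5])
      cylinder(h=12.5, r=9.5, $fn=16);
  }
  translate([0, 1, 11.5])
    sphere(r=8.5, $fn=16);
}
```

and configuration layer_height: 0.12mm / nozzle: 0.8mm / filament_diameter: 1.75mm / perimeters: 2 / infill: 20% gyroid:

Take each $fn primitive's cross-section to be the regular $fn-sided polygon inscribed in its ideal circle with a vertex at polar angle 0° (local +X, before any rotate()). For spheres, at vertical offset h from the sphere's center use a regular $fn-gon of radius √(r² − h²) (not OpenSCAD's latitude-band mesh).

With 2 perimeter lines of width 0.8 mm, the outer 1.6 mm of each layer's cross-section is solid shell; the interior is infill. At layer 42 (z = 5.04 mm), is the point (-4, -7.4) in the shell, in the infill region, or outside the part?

outside

At z = 5.04 mm: the cone contributes a regular 16-gon of circumradius 7.293 (interpolated between r1=10.5 and r2=7 at t=0.916); the cylinder at (3.5, 6): section is a regular 16-gon, circumradius r=11.5; the 10.5×29 cube at (5.5, 9) contributes its full rectangle; the cylinder at (3, 13): section is a regular 16-gon, circumradius r=9.5; After the difference (first − rest): starting from the cone, the r=11.5 cylinder at (3.5, 6) partially overlaps it — only the 132.82 mm² overlap (of its 404.88 mm²) is removed, clipping the outline; the 10.5×29 cube at (5.5, 9) misses the remaining region (no effect); the r=9.5 cylinder at (3, 13) misses the remaining region (no effect) — 1 connected region; the r=8.5 sphere at (0, 1) slices to a regular 16-gon of circumradius 5.524 (√(r²−h²) with h=6.46 from center); Merging all regions: the regions partially overlap (shared area 0.66 mm²), so overlapping operands fuse into one piece — 1 connected region. Overall, the cross-section is a single solid region. The nearest boundary edge runs (-2.79, -6.74)→(-5.16, -5.16); distance from the point to it = 1.22 mm. The point is not inside any of the regions above, so it lies outside the cross-section (1.22 mm from the nearest boundary).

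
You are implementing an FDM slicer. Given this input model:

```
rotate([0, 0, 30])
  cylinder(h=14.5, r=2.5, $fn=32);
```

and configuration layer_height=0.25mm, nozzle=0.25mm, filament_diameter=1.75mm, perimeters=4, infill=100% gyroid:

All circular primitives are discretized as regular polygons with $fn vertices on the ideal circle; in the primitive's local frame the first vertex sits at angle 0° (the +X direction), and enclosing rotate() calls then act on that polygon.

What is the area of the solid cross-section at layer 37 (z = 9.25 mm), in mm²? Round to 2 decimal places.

At z = 9.25 mm: the cylinder: section is a regular 32-gon, circumradius r=2.5 (area = (32/2)·2.500²·sin(360°/32) = 19.51 mm²); (whole slice rotated 30° about Z — lengths, areas and connectivity unchanged). Overall, the cross-section is a single solid region. Net area = 19.51 mm².

19.51 mm²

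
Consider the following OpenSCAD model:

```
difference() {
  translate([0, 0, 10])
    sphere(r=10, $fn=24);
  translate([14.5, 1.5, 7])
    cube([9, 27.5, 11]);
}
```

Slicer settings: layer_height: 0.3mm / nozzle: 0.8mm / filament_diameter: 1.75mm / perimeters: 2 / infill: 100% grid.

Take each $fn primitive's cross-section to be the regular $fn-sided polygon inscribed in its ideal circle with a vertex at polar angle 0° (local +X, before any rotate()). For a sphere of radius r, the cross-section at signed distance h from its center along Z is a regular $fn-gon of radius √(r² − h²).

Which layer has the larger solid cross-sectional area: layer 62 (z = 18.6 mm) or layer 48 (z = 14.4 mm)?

Layer 62 (z = 18.6): the r=10 sphere contributes a regular 24-gon of circumradius √(10²−8.6²) = 5.103 (area = (24/2)·5.103²·sin(360°/24) = 80.88 mm²); the cube at (14.5, 1.5) is not intersected at this z (z outside [7, 18]); Subtracting the remaining from the first: none of the subtracted shapes is present at this height, so the r=10 sphere is unchanged — area = 80.88 mm². So its area = 80.88 mm². Layer 48 (z = 14.4): the r=10 sphere slices to a regular 24-gon of circumradius 8.980 (√(r²−h²) with h=4.4 from center) (area = (24/2)·8.980²·sin(360°/24) = 250.45 mm²); the 9×27.5 cube at (14.5, 1.5) contributes its full rectangle (area 247.50 mm²); Taking the first minus the rest: starting from the r=10 sphere (250.45 mm²), the 9×27.5 cube at (14.5, 1.5) misses the remaining region (no effect) — area = 250.45 mm². So its area = 250.45 mm². Layer 48 is larger (250.45 vs 80.88 mm²).

layer 48 (z = 14.4 mm)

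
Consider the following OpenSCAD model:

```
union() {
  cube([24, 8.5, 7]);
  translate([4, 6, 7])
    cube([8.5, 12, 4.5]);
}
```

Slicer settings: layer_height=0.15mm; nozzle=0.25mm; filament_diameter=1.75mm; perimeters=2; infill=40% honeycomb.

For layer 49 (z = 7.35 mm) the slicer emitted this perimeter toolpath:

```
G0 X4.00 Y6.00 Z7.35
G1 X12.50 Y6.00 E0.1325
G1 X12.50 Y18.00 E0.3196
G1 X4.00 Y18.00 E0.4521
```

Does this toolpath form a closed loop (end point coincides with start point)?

no

Start point (G0): (4.00, 6.00). End point (last G1): the path does not return to the start — open.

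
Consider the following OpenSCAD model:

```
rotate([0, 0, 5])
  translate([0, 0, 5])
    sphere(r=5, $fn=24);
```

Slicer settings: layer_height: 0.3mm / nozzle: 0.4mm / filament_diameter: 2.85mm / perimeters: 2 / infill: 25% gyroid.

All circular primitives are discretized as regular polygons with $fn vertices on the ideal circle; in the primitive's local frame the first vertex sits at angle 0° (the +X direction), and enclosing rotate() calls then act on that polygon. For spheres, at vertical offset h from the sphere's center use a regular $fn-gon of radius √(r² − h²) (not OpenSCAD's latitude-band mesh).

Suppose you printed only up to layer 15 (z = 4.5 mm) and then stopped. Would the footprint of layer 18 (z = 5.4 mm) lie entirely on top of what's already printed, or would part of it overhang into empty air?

entirely on top

Compare the two slices. At z = 4.5: the r=5 sphere contributes a regular 24-gon of circumradius √(5²−0.5²) = 4.975 (area = (24/2)·4.975²·sin(360°/24) = 76.87 mm²); (whole slice rotated 5° about Z — lengths, areas and connectivity unchanged). At z = 5.4: the sphere: section is a regular 24-gon, circumradius = √(r²−h²) = √(5²−0.4²) = 4.984 (area = (24/2)·4.984²·sin(360°/24) = 77.15 mm²); (rotated 5° about Z; rotation is an isometry so areas/perimeters/island counts are preserved). Checking containment: the cross-section at z = 5.4 is a subset of the cross-section at z = 4.5.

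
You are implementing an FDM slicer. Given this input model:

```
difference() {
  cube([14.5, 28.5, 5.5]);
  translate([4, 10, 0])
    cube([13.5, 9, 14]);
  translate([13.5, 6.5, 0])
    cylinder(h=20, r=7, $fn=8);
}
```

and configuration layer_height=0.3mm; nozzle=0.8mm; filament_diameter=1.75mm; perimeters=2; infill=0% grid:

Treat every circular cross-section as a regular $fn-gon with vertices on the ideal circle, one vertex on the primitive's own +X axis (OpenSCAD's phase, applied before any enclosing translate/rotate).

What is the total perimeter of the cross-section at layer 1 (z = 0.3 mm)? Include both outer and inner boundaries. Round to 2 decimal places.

At z = 0.3 mm: the 14.5×28.5 cube contributes its full rectangle (perimeter 86.00 mm); the 13.5×9 cube at (4, 10) contributes its full rectangle (perimeter 45.00 mm); the cylinder at (13.5, 6.5): section is a regular 8-gon, circumradius r=7 (perimeter = 2·8·7.000·sin(180°/8) = 42.86 mm); Taking the first minus the rest: starting from the 14.5×28.5 cube, the 13.5×9 cube at (4, 10) partially overlaps it — only the 94.50 mm² overlap (of its 121.50 mm²) is removed, clipping the outline; the r=7 cylinder at (13.5, 6.5) partially overlaps it — only the 66.31 mm² overlap (of its 138.59 mm²) is removed, clipping the outline — boundary = 101.44 mm. Overall, the cross-section is a single solid region. Total boundary length (outer) = 101.44 mm.

101.44 mm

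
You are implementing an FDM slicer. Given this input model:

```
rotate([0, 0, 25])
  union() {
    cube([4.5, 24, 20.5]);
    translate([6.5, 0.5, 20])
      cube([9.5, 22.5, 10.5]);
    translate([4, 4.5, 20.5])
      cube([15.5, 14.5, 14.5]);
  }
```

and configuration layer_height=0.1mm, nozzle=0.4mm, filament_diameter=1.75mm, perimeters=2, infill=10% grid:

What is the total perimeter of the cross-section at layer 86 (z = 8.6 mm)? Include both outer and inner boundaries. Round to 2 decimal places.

At z = 8.6 mm: the cube (footprint 4.5×24) is included at this height (perimeter 57.00 mm); the cube at (6.5, 0.5) does not reach this height (z outside [20, 30.5]); the cube at (4, 4.5) is not intersected at this z (z outside [20.5, 35]); Taking the union: only the 4.5×24 cube is present, so the union is just that shape — boundary = 57.00 mm; (rotated 25° about Z; rotation is an isometry so areas/perimeters/island counts are preserved). Overall, the cross-section is a single solid region. Total boundary length (outer) = 57.00 mm.

57.00 mm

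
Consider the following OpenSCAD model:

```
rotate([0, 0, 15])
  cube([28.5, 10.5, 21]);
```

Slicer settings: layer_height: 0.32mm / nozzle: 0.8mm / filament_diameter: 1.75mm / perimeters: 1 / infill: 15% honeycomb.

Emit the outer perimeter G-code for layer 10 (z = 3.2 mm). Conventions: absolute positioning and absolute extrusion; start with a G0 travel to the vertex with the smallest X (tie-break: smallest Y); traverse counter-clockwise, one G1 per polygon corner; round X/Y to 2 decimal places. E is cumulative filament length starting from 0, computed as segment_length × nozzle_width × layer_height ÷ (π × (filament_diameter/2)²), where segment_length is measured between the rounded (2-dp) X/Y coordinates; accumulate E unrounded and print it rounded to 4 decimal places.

At z = 3.2 mm: the cube is present — its section is the full 28.5×10.5 rectangle; (whole slice rotated 15° about Z — lengths, areas and connectivity unchanged). The outline is a single polygon with 4 vertices. Extrusion per mm of travel: 0.8 × 0.32 / (π × 0.875²) = 0.106432. Accumulating E over each segment gives final E = 8.3018.

G0 X-2.72 Y10.14 Z3.20
G1 X0.00 Y0.00 E1.1174
G1 X27.53 Y7.38 E4.1509
G1 X24.81 Y17.52 E5.2683
G1 X-2.72 Y10.14 E8.3018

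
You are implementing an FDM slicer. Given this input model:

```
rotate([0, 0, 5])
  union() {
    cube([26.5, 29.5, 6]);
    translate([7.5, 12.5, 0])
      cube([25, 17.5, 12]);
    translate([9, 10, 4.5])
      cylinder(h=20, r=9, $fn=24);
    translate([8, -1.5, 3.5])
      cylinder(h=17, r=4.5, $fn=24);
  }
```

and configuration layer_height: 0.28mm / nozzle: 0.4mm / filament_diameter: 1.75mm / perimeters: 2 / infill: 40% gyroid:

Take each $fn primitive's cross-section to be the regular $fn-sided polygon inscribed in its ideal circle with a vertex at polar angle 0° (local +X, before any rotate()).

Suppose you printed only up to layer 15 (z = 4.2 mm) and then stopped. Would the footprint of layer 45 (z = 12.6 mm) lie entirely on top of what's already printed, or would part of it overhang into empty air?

Compare the two slices. At z = 4.2: the 26.5×29.5 cube contributes its full rectangle (area 781.75 mm²); the cube at (7.5, 12.5) is present — its section is the full 25×17.5 rectangle (area 437.50 mm²); the cylinder at (9, 10) does not reach this height (z outside [4.5, 24.5]); the cylinder at (8, -1.5): section is a regular 24-gon, circumradius r=4.5 (area = (24/2)·4.500²·sin(360°/24) = 62.89 mm²); Merging all regions: the regions partially overlap — summed areas 1282.14 mm² minus the doubly-counted overlap 341.27 mm² gives 940.87 mm² — area = 940.87 mm²; (rotated 5° about Z; rotation is an isometry so areas/perimeters/island counts are preserved). At z = 12.6: the cube does not reach this height (z outside [0, 6]); the cube at (7.5, 12.5) is absent (z outside [0, 12]); the r=9 cylinder at (9, 10) gives a regular 24-gon of circumradius 9 (constant along its height) (area = (24/2)·9.000²·sin(360°/24) = 251.57 mm²); the r=4.5 cylinder at (8, -1.5) gives a regular 24-gon of circumradius 4.5 (constant along its height) (area = (24/2)·4.500²·sin(360°/24) = 62.89 mm²); Taking the union: the regions partially overlap — summed areas 314.47 mm² minus the doubly-counted overlap 8.11 mm² gives 306.36 mm² — area = 306.36 mm²; (rotated 5° about Z; rotation is an isometry so areas/perimeters/island counts are preserved). Checking containment: the cross-section at z = 12.6 is a subset of the cross-section at z = 4.2.

entirely on top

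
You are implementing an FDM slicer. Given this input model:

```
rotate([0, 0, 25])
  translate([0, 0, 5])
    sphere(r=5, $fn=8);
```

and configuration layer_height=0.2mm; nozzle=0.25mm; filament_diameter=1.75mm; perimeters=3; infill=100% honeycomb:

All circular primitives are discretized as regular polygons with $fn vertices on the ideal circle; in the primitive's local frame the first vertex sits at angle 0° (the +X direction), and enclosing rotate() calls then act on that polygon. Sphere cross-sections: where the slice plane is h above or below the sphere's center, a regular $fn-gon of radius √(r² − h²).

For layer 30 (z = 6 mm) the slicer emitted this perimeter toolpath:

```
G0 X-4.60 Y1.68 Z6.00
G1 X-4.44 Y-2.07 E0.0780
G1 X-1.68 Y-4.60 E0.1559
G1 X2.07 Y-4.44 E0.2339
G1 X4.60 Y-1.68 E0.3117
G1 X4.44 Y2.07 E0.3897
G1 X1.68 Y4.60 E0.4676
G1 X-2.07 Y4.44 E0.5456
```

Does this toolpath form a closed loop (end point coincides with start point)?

no

Start point (G0): (-4.60, 1.68). End point (last G1): the path does not return to the start — open.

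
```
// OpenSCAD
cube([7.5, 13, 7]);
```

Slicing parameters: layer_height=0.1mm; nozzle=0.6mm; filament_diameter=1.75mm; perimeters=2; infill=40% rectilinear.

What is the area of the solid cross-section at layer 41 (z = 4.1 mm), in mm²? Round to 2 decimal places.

97.50 mm²

At z = 4.1 mm: the cube is present — its section is the full 7.5×13 rectangle (area 97.50 mm²). Overall, the cross-section is a single solid region. Net area = 97.50 mm².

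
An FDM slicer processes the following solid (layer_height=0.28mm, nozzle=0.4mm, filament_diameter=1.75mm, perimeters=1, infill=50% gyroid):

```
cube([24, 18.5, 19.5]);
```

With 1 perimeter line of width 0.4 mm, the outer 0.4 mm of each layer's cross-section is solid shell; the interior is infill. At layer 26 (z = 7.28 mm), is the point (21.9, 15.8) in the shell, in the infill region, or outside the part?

At z = 7.28 mm: the cube is present — its section is the full 24×18.5 rectangle. Overall, the cross-section is a single solid region. The nearest boundary edge runs (24.00, 0.00)→(24.00, 18.50); distance from the point to it = 2.10 mm. The point is inside the cross-section and 2.10 mm from the nearest boundary — more than the 0.4 mm shell width (1 × 0.4), so it's in the infill interior.

infill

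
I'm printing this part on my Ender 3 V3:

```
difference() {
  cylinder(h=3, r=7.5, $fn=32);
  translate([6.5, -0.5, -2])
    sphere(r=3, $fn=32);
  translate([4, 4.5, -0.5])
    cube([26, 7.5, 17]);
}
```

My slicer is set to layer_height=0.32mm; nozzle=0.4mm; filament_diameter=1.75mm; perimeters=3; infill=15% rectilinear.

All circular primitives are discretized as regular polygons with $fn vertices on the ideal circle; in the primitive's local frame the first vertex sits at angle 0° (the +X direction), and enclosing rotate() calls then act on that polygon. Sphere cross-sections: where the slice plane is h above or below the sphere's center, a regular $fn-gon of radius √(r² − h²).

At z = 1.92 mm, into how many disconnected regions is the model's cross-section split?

At z = 1.92 mm: the r=7.5 cylinder gives a regular 32-gon of circumradius 7.5 (constant along its height); the sphere at (6.5, -0.5) is not intersected at this z (|z−center|=3.920 > r=3); the 26×7.5 cube at (4, 4.5) contributes its full rectangle; Taking the first minus the rest: starting from the r=7.5 cylinder, the 26×7.5 cube at (4, 4.5) partially overlaps it — only the 2.00 mm² overlap (of its 195.00 mm²) is removed, clipping the outline — 1 connected region. The result has 1 disconnected region.

1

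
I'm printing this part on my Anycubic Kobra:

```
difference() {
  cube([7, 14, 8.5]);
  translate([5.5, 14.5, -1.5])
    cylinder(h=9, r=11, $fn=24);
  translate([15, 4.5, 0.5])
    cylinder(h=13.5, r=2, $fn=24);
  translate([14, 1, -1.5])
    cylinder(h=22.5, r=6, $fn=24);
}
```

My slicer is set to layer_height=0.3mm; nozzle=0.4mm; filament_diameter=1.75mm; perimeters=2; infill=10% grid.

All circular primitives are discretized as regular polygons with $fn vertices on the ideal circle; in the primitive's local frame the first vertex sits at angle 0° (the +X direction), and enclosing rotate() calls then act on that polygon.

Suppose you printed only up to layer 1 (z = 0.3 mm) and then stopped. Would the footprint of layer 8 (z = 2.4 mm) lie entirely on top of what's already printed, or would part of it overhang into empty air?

entirely on top

Compare the two slices. At z = 0.3: the cube (footprint 7×14) is included at this height (area 98.00 mm²); the r=11 cylinder at (5.5, 14.5) gives a regular 24-gon of circumradius 11 (constant along its height) (area = (24/2)·11.000²·sin(360°/24) = 375.81 mm²); the cylinder at (15, 4.5) is not intersected at this z (z outside [0.5, 14]); the r=6 cylinder at (14, 1) gives a regular 24-gon of circumradius 6 (constant along its height) (area = (24/2)·6.000²·sin(360°/24) = 111.81 mm²); After the difference (first − rest): starting from the 7×14 cube (98.00 mm²), the r=11 cylinder at (5.5, 14.5) partially overlaps it — only the 70.37 mm² overlap (of its 375.81 mm²) is removed, clipping the outline; the r=6 cylinder at (14, 1) misses the remaining region (no effect) — area = 27.63 mm². At z = 2.4: the cube (footprint 7×14) is included at this height (area 98.00 mm²); the r=11 cylinder at (5.5, 14.5) contributes a regular 24-gon of circumradius 11 (area = (24/2)·11.000²·sin(360°/24) = 375.81 mm²); the cylinder at (15, 4.5): section is a regular 24-gon, circumradius r=2 (area = (24/2)·2.000²·sin(360°/24) = 12.42 mm²); the cylinder at (14, 1): section is a regular 24-gon, circumradius r=6 (area = (24/2)·6.000²·sin(360°/24) = 111.81 mm²); Taking the first minus the rest: starting from the 7×14 cube (98.00 mm²), the r=11 cylinder at (5.5, 14.5) partially overlaps it — only the 70.37 mm² overlap (of its 375.81 mm²) is removed, clipping the outline; the r=2 cylinder at (15, 4.5) misses the remaining region (no effect); the r=6 cylinder at (14, 1) misses the remaining region (no effect) — area = 27.63 mm². Checking containment: the cross-section at z = 2.4 is a subset of the cross-section at z = 0.3.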